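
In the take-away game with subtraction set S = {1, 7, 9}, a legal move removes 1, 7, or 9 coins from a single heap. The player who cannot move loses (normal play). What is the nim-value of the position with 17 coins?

G(0) = 0
G(1) = mex{0} = 1
G(2) = mex{1} = 0
G(3) = mex{0} = 1
G(4) = mex{1} = 0
G(5) = mex{0} = 1
G(6) = mex{1} = 0
G(7) = mex{0,0} = 1
G(8) = mex{1,1} = 0
G(9) = mex{0,0,0} = 1
G(10) = mex{1,1,1} = 0
G(11) = mex{0,0,0} = 1
G(12) = mex{1,1,1} = 0
G(13) = mex{0,0,0} = 1
G(14) = mex{1,1,1} = 0
G(15) = mex{0,0,0} = 1
G(16) = mex{1,1,1} = 0
G(17) = mex{0,0,0} = 1

1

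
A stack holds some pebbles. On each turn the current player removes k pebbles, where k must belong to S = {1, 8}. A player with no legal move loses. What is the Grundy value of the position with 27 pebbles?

n :  0  1  2  3  4  5  6  7  8  9 10 11 12 13 14 15 16 17 18 19 20 21 22 23 24 25 26 27
G :  0  1  0  1  0  1  0  1  2  0  1  0  1  0  1  0  1  2  0  1  0  1  0  1  0  1  2  0

0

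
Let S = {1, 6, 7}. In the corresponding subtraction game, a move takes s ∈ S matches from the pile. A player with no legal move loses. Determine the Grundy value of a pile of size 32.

G(0) = 0
G(1) = mex{0} = 1
G(2) = mex{1} = 0
G(3) = mex{0} = 1
G(4) = mex{1} = 0
G(5) = mex{0} = 1
G(6) = mex{1,0} = 2
G(7) = mex{2,1,0} = 3
G(8) = mex{3,0,1} = 2
G(9) = mex{2,1,0} = 3
G(10) = mex{3,0,1} = 2
G(11) = mex{2,1,0} = 3
G(12) = mex{3,2,1} = 0
G(13) = mex{0,3,2} = 1
G(14) = mex{1,2,3} = 0
G(15) = mex{0,3,2} = 1
G(16) = mex{1,2,3} = 0
G(17) = mex{0,3,2} = 1
G(18) = mex{1,0,3} = 2
G(19) = mex{2,1,0} = 3
G(20) = mex{3,0,1} = 2
G(21) = mex{2,1,0} = 3
G(22) = mex{3,0,1} = 2
G(23) = mex{2,1,0} = 3
G(24) = mex{3,2,1} = 0
G(25) = mex{0,3,2} = 1
G(26) = mex{1,2,3} = 0
G(27) = mex{0,3,2} = 1
G(28) = mex{1,2,3} = 0
G(29) = mex{0,3,2} = 1
G(30) = mex{1,0,3} = 2
G(31) = mex{2,1,0} = 3
G(32) = mex{3,0,1} = 2

2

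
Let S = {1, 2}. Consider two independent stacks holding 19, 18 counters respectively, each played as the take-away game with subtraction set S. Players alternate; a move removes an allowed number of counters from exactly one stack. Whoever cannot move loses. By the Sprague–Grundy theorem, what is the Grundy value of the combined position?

All stacks use S = {1, 2}:
G(0) = 0
G(1) = mex{0} = 1
G(2) = mex{1,0} = 2
G(3) = mex{2,1} = 0
G(4) = mex{0,2} = 1
G(5) = mex{1,0} = 2
G(6) = mex{2,1} = 0
G(7) = mex{0,2} = 1
G(8) = mex{1,0} = 2
G(9) = mex{2,1} = 0
G(10) = mex{0,2} = 1
G(11) = mex{1,0} = 2
G(12) = mex{2,1} = 0
G(13) = mex{0,2} = 1
G(14) = mex{1,0} = 2
G(15) = mex{2,1} = 0
G(16) = mex{0,2} = 1
G(17) = mex{1,0} = 2
G(18) = mex{2,1} = 0
G(19) = mex{0,2} = 1
Stack A: G(19) = 1.
Stack B: G(18) = 0.
Combined Grundy value = 1 ⊕ 0 = 1.

1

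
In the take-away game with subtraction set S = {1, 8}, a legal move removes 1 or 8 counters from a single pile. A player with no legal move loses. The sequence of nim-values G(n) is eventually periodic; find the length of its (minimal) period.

G(0) = 0
G(1) = mex{0} = 1
G(2) = mex{1} = 0
G(3) = mex{0} = 1
G(4) = mex{1} = 0
G(5) = mex{0} = 1
G(6) = mex{1} = 0
G(7) = mex{0} = 1
G(8) = mex{1,0} = 2
G(9) = mex{2,1} = 0
G(10) = mex{0,0} = 1
G(11) = mex{1,1} = 0
G(12) = mex{0,0} = 1
G(13) = mex{1,1} = 0
G(14) = mex{0,0} = 1
G(15) = mex{1,1} = 0
G(16) = mex{0,2} = 1
G(17) = mex{1,0} = 2
G(18) = mex{2,1} = 0
G(19) = mex{0,0} = 1
G(n+9) = G(n) holds for n = 0,…,7 (a full window of length max(S) = 8), so the sequence is purely periodic with period 9.

9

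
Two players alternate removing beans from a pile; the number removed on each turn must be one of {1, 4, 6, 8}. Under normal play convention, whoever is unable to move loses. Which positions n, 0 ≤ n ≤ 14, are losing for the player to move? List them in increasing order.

0, 2, 5, 7, 12, 14

n :  0  1  2  3  4  5  6  7  8  9 10 11 12 13 14
G :  0  1  0  1  2  0  1  0  1  2  3  2  0  1  0
P-positions are exactly the n with G(n) = 0.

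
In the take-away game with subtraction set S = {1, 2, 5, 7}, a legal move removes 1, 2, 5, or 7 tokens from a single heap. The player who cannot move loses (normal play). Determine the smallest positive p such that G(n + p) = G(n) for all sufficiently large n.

n :  0  1  2  3  4  5  6  7  8  9 10 11 12 13 14
G :  0  1  2  0  1  2  0  1  2  0  1  2  0  1  2
G(n+3) = G(n) holds for n = 0,…,6 (a full window of length max(S) = 7), so the sequence is purely periodic with period 3.

3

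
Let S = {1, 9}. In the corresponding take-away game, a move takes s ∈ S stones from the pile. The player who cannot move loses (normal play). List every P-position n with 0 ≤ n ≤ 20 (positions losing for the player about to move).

0, 2, 4, 6, 8, 10, 12, 14, 16, 18, 20

G(0) = 0
G(1) = mex{0} = 1
G(2) = mex{1} = 0
G(3) = mex{0} = 1
G(4) = mex{1} = 0
G(5) = mex{0} = 1
G(6) = mex{1} = 0
G(7) = mex{0} = 1
G(8) = mex{1} = 0
G(9) = mex{0,0} = 1
G(10) = mex{1,1} = 0
G(11) = mex{0,0} = 1
G(12) = mex{1,1} = 0
G(13) = mex{0,0} = 1
G(14) = mex{1,1} = 0
G(15) = mex{0,0} = 1
G(16) = mex{1,1} = 0
G(17) = mex{0,0} = 1
G(18) = mex{1,1} = 0
G(19) = mex{0,0} = 1
G(20) = mex{1,1} = 0
P-positions are exactly the n with G(n) = 0.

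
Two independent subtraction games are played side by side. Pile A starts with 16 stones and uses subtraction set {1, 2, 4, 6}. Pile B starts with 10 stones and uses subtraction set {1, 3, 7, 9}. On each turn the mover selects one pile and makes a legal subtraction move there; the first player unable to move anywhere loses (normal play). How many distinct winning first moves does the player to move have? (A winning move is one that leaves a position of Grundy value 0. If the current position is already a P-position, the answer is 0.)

0

Pile A, S = {1, 2, 4, 6}:
n :  0  1  2  3  4  5  6  7  8  9 10 11 12 13 14 15 16
G :  0  1  2  0  1  2  3  4  0  1  2  0  1  2  3  4  0
G_A(16) = 0.
Pile B, S = {1, 3, 7, 9}:
n :  0  1  2  3  4  5  6  7  8  9 10
G :  0  1  0  1  0  1  0  1  0  1  0
G_B(10) = 0.
Combined Grundy value = 0 ⊕ 0 = 0.
A winning move leaves total XOR = 0, i.e. changes one component's Grundy value g to g ⊕ X where X is the current total.
Pile A: target g' = 0⊕0 = 0, but every legal move changes the Grundy value (mex property), so 0 moves.
Pile B: target g' = 0⊕0 = 0, but every legal move changes the Grundy value (mex property), so 0 moves.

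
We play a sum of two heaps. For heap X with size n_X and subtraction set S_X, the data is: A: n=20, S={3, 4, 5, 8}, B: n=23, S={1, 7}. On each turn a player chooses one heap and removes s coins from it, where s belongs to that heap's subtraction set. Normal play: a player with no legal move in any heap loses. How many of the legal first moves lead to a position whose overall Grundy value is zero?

Heap A, S = {3, 4, 5, 8}:
G(0) = 0
G(1) = mex{} = 0
G(2) = mex{} = 0
G(3) = mex{0} = 1
G(4) = mex{0,0} = 1
G(5) = mex{0,0,0} = 1
G(6) = mex{1,0,0} = 2
G(7) = mex{1,1,0} = 2
G(8) = mex{1,1,1,0} = 2
G(9) = mex{2,1,1,0} = 3
G(10) = mex{2,2,1,0} = 3
G(11) = mex{2,2,2,1} = 0
G(12) = mex{3,2,2,1} = 0
G(13) = mex{3,3,2,1} = 0
G(14) = mex{0,3,3,2} = 1
G(15) = mex{0,0,3,2} = 1
G(16) = mex{0,0,0,2} = 1
G(17) = mex{1,0,0,3} = 2
G(18) = mex{1,1,0,3} = 2
G(19) = mex{1,1,1,0} = 2
G(20) = mex{2,1,1,0} = 3
G_A(20) = 3.
Heap B, S = {1, 7}:
n :  0  1  2  3  4  5  6  7  8  9 10 11 12 13 14 15 16 17 18 19 20 21 22 23
G :  0  1  0  1  0  1  0  1  0  1  0  1  0  1  0  1  0  1  0  1  0  1  0  1
G_B(23) = 1.
Combined Grundy value = 3 ⊕ 1 = 2.
A winning move leaves total XOR = 0, i.e. changes one component's Grundy value g to g ⊕ X where X is the current total.
Heap A: need g' = 3⊕2 = 1. Options: 20−3→G=2, 20−4→G=1, 20−5→G=1, 20−8→G=0. Hits: 2.
Heap B: need g' = 1⊕2 = 3. Options: 23−1→G=0, 23−7→G=0. Hits: 0.

2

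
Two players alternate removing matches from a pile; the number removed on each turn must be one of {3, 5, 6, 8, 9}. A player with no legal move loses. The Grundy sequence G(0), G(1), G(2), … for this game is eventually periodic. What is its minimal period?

G(0) = 0
G(1) = mex{} = 0
G(2) = mex{} = 0
G(3) = mex{0} = 1
G(4) = mex{0} = 1
G(5) = mex{0,0} = 1
G(6) = mex{1,0,0} = 2
G(7) = mex{1,0,0} = 2
G(8) = mex{1,1,0,0} = 2
G(9) = mex{2,1,1,0,0} = 3
G(10) = mex{2,1,1,0,0} = 3
G(11) = mex{2,2,1,1,0} = 3
G(12) = mex{3,2,2,1,1} = 0
G(13) = mex{3,2,2,1,1} = 0
G(14) = mex{3,3,2,2,1} = 0
G(15) = mex{0,3,3,2,2} = 1
G(16) = mex{0,3,3,2,2} = 1
G(17) = mex{0,0,3,3,2} = 1
G(18) = mex{1,0,0,3,3} = 2
G(19) = mex{1,0,0,3,3} = 2
G(20) = mex{1,1,0,0,3} = 2
G(21) = mex{2,1,1,0,0} = 3
G(22) = mex{2,1,1,0,0} = 3
G(23) = mex{2,2,1,1,0} = 3
G(24) = mex{3,2,2,1,1} = 0
G(25) = mex{3,2,2,1,1} = 0
G(n+12) = G(n) holds for n = 0,…,8 (a full window of length max(S) = 9), so the sequence is purely periodic with period 12.

12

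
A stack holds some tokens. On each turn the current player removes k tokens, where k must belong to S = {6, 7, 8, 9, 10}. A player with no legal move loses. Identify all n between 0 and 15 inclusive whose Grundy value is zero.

0, 1, 2, 3, 4, 5

G(0) = 0
G(1) = mex{} = 0
G(2) = mex{} = 0
G(3) = mex{} = 0
G(4) = mex{} = 0
G(5) = mex{} = 0
G(6) = mex{0} = 1
G(7) = mex{0,0} = 1
G(8) = mex{0,0,0} = 1
G(9) = mex{0,0,0,0} = 1
G(10) = mex{0,0,0,0,0} = 1
G(11) = mex{0,0,0,0,0} = 1
G(12) = mex{1,0,0,0,0} = 2
G(13) = mex{1,1,0,0,0} = 2
G(14) = mex{1,1,1,0,0} = 2
G(15) = mex{1,1,1,1,0} = 2
P-positions are exactly the n with G(n) = 0.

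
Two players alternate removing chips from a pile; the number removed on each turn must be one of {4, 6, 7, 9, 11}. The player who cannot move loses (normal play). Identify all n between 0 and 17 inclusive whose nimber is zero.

G(0) = 0
G(1) = mex{} = 0
G(2) = mex{} = 0
G(3) = mex{} = 0
G(4) = mex{0} = 1
G(5) = mex{0} = 1
G(6) = mex{0,0} = 1
G(7) = mex{0,0,0} = 1
G(8) = mex{1,0,0} = 2
G(9) = mex{1,0,0,0} = 2
G(10) = mex{1,1,0,0} = 2
G(11) = mex{1,1,1,0,0} = 2
G(12) = mex{2,1,1,0,0} = 3
G(13) = mex{2,1,1,1,0} = 3
G(14) = mex{2,2,1,1,0} = 3
G(15) = mex{2,2,2,1,1} = 0
G(16) = mex{3,2,2,1,1} = 0
G(17) = mex{3,2,2,2,1} = 0
P-positions are exactly the n with G(n) = 0.

0, 1, 2, 3, 15, 16, 17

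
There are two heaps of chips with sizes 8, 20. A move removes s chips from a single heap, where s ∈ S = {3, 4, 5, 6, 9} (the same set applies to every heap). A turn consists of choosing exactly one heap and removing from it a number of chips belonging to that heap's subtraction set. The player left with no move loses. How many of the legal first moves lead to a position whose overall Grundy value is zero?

0

All heaps use S = {3, 4, 5, 6, 9}:
n :  0  1  2  3  4  5  6  7  8  9 10 11 12 13 14 15 16 17 18 19 20
G :  0  0  0  1  1  1  2  2  2  3  3  3  0  0  0  1  1  1  2  2  2
Heap A: G(8) = 2.
Heap B: G(20) = 2.
Combined Grundy value = 2 ⊕ 2 = 0.
A winning move leaves total XOR = 0, i.e. changes one component's Grundy value g to g ⊕ X where X is the current total.
Heap A: target g' = 2⊕0 = 2, but every legal move changes the Grundy value (mex property), so 0 moves.
Heap B: target g' = 2⊕0 = 2, but every legal move changes the Grundy value (mex property), so 0 moves.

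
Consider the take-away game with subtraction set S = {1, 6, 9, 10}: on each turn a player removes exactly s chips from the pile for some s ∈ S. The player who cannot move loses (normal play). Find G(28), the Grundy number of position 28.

2

n :  0  1  2  3  4  5  6  7  8  9 10 11 12 13 14 15 16 17 18 19 20 21 22 23 24 25 26 27 28
G :  0  1  0  1  0  1  2  0  1  2  3  2  3  2  3  0  1  3  0  1  0  1  0  1  2  3  2  4  2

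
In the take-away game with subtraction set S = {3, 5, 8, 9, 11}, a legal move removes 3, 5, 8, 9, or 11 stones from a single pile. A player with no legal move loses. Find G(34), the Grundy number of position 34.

2

n :  0  1  2  3  4  5  6  7  8  9 10 11 12 13 14 15 16 17 18 19 20 21 22 23 24 25 26 27 28 29 30 31 32 33 34
G :  0  0  0  1  1  1  2  2  2  3  3  3  4  4  0  0  0  1  1  1  2  2  2  3  3  3  4  4  0  0  0  1  1  1  2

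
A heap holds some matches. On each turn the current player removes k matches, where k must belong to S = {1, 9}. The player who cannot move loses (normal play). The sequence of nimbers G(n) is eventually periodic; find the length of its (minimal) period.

2

n :  0  1  2  3  4  5  6  7  8  9 10 11 12 13 14
G :  0  1  0  1  0  1  0  1  0  1  0  1  0  1  0
G(n+2) = G(n) holds for n = 0,…,8 (a full window of length max(S) = 9), so the sequence is purely periodic with period 2.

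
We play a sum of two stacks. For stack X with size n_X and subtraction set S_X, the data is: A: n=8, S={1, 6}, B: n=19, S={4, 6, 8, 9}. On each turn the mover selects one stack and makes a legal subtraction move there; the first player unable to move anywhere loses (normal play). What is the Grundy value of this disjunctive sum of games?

Stack A, S = {1, 6}:
n : 0 1 2 3 4 5 6 7 8
G : 0 1 0 1 0 1 2 0 1
G_A(8) = 1.
Stack B, S = {4, 6, 8, 9}:
n :  0  1  2  3  4  5  6  7  8  9 10 11 12 13 14 15 16 17 18 19
G :  0  0  0  0  1  1  1  1  2  2  2  2  3  0  0  0  0  1  1  1
G_B(19) = 1.
Combined Grundy value = 1 ⊕ 1 = 0.

0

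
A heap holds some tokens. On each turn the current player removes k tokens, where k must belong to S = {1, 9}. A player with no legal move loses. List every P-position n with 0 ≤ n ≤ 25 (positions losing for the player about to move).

0, 2, 4, 6, 8, 10, 12, 14, 16, 18, 20, 22, 24

n :  0  1  2  3  4  5  6  7  8  9 10 11 12 13 14 15 16 17 18 19 20 21 22 23 24 25
G :  0  1  0  1  0  1  0  1  0  1  0  1  0  1  0  1  0  1  0  1  0  1  0  1  0  1
P-positions are exactly the n with G(n) = 0.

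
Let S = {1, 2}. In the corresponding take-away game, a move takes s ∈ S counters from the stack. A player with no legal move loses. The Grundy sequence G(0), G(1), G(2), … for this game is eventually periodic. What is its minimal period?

G(0) = 0
G(1) = mex{0} = 1
G(2) = mex{1,0} = 2
G(3) = mex{2,1} = 0
G(4) = mex{0,2} = 1
G(5) = mex{1,0} = 2
G(6) = mex{2,1} = 0
G(7) = mex{0,2} = 1
G(8) = mex{1,0} = 2
G(9) = mex{2,1} = 0
G(10) = mex{0,2} = 1
G(11) = mex{1,0} = 2
G(12) = mex{2,1} = 0
G(13) = mex{0,2} = 1
G(14) = mex{1,0} = 2
G(n+3) = G(n) holds for n = 0,…,1 (a full window of length max(S) = 2), so the sequence is purely periodic with period 3.

3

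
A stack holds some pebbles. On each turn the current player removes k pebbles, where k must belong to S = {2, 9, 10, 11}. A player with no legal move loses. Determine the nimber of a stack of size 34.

3

n :  0  1  2  3  4  5  6  7  8  9 10 11 12 13 14 15 16 17 18 19 20 21 22 23 24 25 26 27 28 29 30 31 32 33 34
G :  0  0  1  1  0  0  1  1  0  2  1  3  2  2  3  3  2  2  3  3  0  0  1  1  0  0  1  1  0  2  1  3  2  2  3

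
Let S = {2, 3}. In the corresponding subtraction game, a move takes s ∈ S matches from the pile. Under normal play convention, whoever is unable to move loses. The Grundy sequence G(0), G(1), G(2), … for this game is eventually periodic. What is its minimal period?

G(0) = 0
G(1) = mex{} = 0
G(2) = mex{0} = 1
G(3) = mex{0,0} = 1
G(4) = mex{1,0} = 2
G(5) = mex{1,1} = 0
G(6) = mex{2,1} = 0
G(7) = mex{0,2} = 1
G(8) = mex{0,0} = 1
G(9) = mex{1,0} = 2
G(10) = mex{1,1} = 0
G(11) = mex{2,1} = 0
G(12) = mex{0,2} = 1
G(13) = mex{0,0} = 1
G(14) = mex{1,0} = 2
G(n+5) = G(n) holds for n = 0,…,2 (a full window of length max(S) = 3), so the sequence is purely periodic with period 5.

5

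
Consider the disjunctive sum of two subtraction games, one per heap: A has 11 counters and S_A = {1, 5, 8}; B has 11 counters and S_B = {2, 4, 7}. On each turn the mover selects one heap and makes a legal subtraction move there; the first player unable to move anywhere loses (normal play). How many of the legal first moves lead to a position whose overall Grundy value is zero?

Heap A, S = {1, 5, 8}:
G(0) = 0
G(1) = mex{0} = 1
G(2) = mex{1} = 0
G(3) = mex{0} = 1
G(4) = mex{1} = 0
G(5) = mex{0,0} = 1
G(6) = mex{1,1} = 0
G(7) = mex{0,0} = 1
G(8) = mex{1,1,0} = 2
G(9) = mex{2,0,1} = 3
G(10) = mex{3,1,0} = 2
G(11) = mex{2,0,1} = 3
G_A(11) = 3.
Heap B, S = {2, 4, 7}:
n :  0  1  2  3  4  5  6  7  8  9 10 11
G :  0  0  1  1  2  2  0  3  1  0  2  1
G_B(11) = 1.
Combined Grundy value = 3 ⊕ 1 = 2.
A winning move leaves total XOR = 0, i.e. changes one component's Grundy value g to g ⊕ X where X is the current total.
Heap A: need g' = 3⊕2 = 1. Options: 11−1→G=2, 11−5→G=0, 11−8→G=1. Hits: 1.
Heap B: need g' = 1⊕2 = 3. Options: 11−2→G=0, 11−4→G=3, 11−7→G=2. Hits: 1.

2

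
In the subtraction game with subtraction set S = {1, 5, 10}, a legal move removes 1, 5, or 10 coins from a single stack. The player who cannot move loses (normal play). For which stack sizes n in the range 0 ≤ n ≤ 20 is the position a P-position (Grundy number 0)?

G(0) = 0
G(1) = mex{0} = 1
G(2) = mex{1} = 0
G(3) = mex{0} = 1
G(4) = mex{1} = 0
G(5) = mex{0,0} = 1
G(6) = mex{1,1} = 0
G(7) = mex{0,0} = 1
G(8) = mex{1,1} = 0
G(9) = mex{0,0} = 1
G(10) = mex{1,1,0} = 2
G(11) = mex{2,0,1} = 3
G(12) = mex{3,1,0} = 2
G(13) = mex{2,0,1} = 3
G(14) = mex{3,1,0} = 2
G(15) = mex{2,2,1} = 0
G(16) = mex{0,3,0} = 1
G(17) = mex{1,2,1} = 0
G(18) = mex{0,3,0} = 1
G(19) = mex{1,2,1} = 0
G(20) = mex{0,0,2} = 1
P-positions are exactly the n with G(n) = 0.

0, 2, 4, 6, 8, 15, 17, 19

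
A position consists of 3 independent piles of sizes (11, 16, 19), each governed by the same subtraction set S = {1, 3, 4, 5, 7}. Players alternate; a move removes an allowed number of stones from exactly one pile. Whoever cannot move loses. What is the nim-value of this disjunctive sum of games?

All piles use S = {1, 3, 4, 5, 7}:
n :  0  1  2  3  4  5  6  7  8  9 10 11 12 13 14 15 16 17 18 19
G :  0  1  0  1  2  3  2  3  0  1  0  1  2  3  2  3  0  1  0  1
Pile A: G(11) = 1.
Pile B: G(16) = 0.
Pile C: G(19) = 1.
Combined Grundy value = 1 ⊕ 0 ⊕ 1 = 0.

0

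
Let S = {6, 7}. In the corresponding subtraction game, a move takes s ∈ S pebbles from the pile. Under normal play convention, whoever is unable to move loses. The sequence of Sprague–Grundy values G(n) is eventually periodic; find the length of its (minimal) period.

n :  0  1  2  3  4  5  6  7  8  9 10 11 12 13 14 15 16 17 18 19 20 21 22 23 24 25 26 27
G :  0  0  0  0  0  0  1  1  1  1  1  1  2  0  0  0  0  0  0  1  1  1  1  1  1  2  0  0
G(n+13) = G(n) holds for n = 0,…,6 (a full window of length max(S) = 7), so the sequence is purely periodic with period 13.

13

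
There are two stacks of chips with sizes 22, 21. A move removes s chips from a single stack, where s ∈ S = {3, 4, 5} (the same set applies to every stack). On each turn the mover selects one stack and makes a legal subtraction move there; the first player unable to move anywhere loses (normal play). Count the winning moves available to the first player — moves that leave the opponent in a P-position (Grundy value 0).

All stacks use S = {3, 4, 5}:
G(0) = 0
G(1) = mex{} = 0
G(2) = mex{} = 0
G(3) = mex{0} = 1
G(4) = mex{0,0} = 1
G(5) = mex{0,0,0} = 1
G(6) = mex{1,0,0} = 2
G(7) = mex{1,1,0} = 2
G(8) = mex{1,1,1} = 0
G(9) = mex{2,1,1} = 0
G(10) = mex{2,2,1} = 0
G(11) = mex{0,2,2} = 1
G(12) = mex{0,0,2} = 1
G(13) = mex{0,0,0} = 1
G(14) = mex{1,0,0} = 2
G(15) = mex{1,1,0} = 2
G(16) = mex{1,1,1} = 0
G(17) = mex{2,1,1} = 0
G(18) = mex{2,2,1} = 0
G(19) = mex{0,2,2} = 1
G(20) = mex{0,0,2} = 1
G(21) = mex{0,0,0} = 1
G(22) = mex{1,0,0} = 2
Stack A: G(22) = 2.
Stack B: G(21) = 1.
Combined Grundy value = 2 ⊕ 1 = 3.
A winning move leaves total XOR = 0, i.e. changes one component's Grundy value g to g ⊕ X where X is the current total.
Stack A: need g' = 2⊕3 = 1. Options: 22−3→G=1, 22−4→G=0, 22−5→G=0. Hits: 1.
Stack B: need g' = 1⊕3 = 2. Options: 21−3→G=0, 21−4→G=0, 21−5→G=0. Hits: 0.

1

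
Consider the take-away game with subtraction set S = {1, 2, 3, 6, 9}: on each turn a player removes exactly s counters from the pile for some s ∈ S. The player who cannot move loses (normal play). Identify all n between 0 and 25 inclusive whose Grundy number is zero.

0, 4, 8, 12, 16, 20, 24

n :  0  1  2  3  4  5  6  7  8  9 10 11 12 13 14 15 16 17 18 19 20 21 22 23 24 25
G :  0  1  2  3  0  1  2  3  0  1  2  3  0  1  2  3  0  1  2  3  0  1  2  3  0  1
P-positions are exactly the n with G(n) = 0.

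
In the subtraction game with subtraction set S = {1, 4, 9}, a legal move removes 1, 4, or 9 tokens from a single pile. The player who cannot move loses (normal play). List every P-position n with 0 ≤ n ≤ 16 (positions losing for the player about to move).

n :  0  1  2  3  4  5  6  7  8  9 10 11 12 13 14 15 16
G :  0  1  0  1  2  0  1  0  1  2  0  1  0  1  2  0  1
P-positions are exactly the n with G(n) = 0.

0, 2, 5, 7, 10, 12, 15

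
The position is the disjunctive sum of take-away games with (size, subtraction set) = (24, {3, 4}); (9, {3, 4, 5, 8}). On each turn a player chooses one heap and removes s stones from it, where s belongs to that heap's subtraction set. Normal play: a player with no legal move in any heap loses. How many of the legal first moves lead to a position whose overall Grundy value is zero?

Heap A, S = {3, 4}:
n :  0  1  2  3  4  5  6  7  8  9 10 11 12 13 14 15 16 17 18 19 20 21 22 23 24
G :  0  0  0  1  1  1  2  0  0  0  1  1  1  2  0  0  0  1  1  1  2  0  0  0  1
G_A(24) = 1.
Heap B, S = {3, 4, 5, 8}:
G(0) = 0
G(1) = mex{} = 0
G(2) = mex{} = 0
G(3) = mex{0} = 1
G(4) = mex{0,0} = 1
G(5) = mex{0,0,0} = 1
G(6) = mex{1,0,0} = 2
G(7) = mex{1,1,0} = 2
G(8) = mex{1,1,1,0} = 2
G(9) = mex{2,1,1,0} = 3
G_B(9) = 3.
Combined Grundy value = 1 ⊕ 3 = 2.
A winning move leaves total XOR = 0, i.e. changes one component's Grundy value g to g ⊕ X where X is the current total.
Heap A: need g' = 1⊕2 = 3. Options: 24−3→G=0, 24−4→G=2. Hits: 0.
Heap B: need g' = 3⊕2 = 1. Options: 9−3→G=2, 9−4→G=1, 9−5→G=1, 9−8→G=0. Hits: 2.

2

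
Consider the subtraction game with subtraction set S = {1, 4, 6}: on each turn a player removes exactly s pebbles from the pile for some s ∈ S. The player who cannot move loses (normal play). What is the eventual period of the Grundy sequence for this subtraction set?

5

G(0) = 0
G(1) = mex{0} = 1
G(2) = mex{1} = 0
G(3) = mex{0} = 1
G(4) = mex{1,0} = 2
G(5) = mex{2,1} = 0
G(6) = mex{0,0,0} = 1
G(7) = mex{1,1,1} = 0
G(8) = mex{0,2,0} = 1
G(9) = mex{1,0,1} = 2
G(10) = mex{2,1,2} = 0
G(11) = mex{0,0,0} = 1
G(12) = mex{1,1,1} = 0
G(13) = mex{0,2,0} = 1
G(14) = mex{1,0,1} = 2
G(n+5) = G(n) holds for n = 0,…,5 (a full window of length max(S) = 6), so the sequence is purely periodic with period 5.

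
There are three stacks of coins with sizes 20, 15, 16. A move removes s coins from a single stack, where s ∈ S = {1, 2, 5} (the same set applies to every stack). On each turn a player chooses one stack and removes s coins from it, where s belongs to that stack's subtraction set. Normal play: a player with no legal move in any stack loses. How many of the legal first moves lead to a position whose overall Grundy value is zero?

3

All stacks use S = {1, 2, 5}:
G(0) = 0
G(1) = mex{0} = 1
G(2) = mex{1,0} = 2
G(3) = mex{2,1} = 0
G(4) = mex{0,2} = 1
G(5) = mex{1,0,0} = 2
G(6) = mex{2,1,1} = 0
G(7) = mex{0,2,2} = 1
G(8) = mex{1,0,0} = 2
G(9) = mex{2,1,1} = 0
G(10) = mex{0,2,2} = 1
G(11) = mex{1,0,0} = 2
G(12) = mex{2,1,1} = 0
G(13) = mex{0,2,2} = 1
G(14) = mex{1,0,0} = 2
G(15) = mex{2,1,1} = 0
G(16) = mex{0,2,2} = 1
G(17) = mex{1,0,0} = 2
G(18) = mex{2,1,1} = 0
G(19) = mex{0,2,2} = 1
G(20) = mex{1,0,0} = 2
Stack A: G(20) = 2.
Stack B: G(15) = 0.
Stack C: G(16) = 1.
Combined Grundy value = 2 ⊕ 0 ⊕ 1 = 3.
A winning move leaves total XOR = 0, i.e. changes one component's Grundy value g to g ⊕ X where X is the current total.
Stack A: need g' = 2⊕3 = 1. Options: 20−1→G=1, 20−2→G=0, 20−5→G=0. Hits: 1.
Stack B: need g' = 0⊕3 = 3. Options: 15−1→G=2, 15−2→G=1, 15−5→G=1. Hits: 0.
Stack C: need g' = 1⊕3 = 2. Options: 16−1→G=0, 16−2→G=2, 16−5→G=2. Hits: 2.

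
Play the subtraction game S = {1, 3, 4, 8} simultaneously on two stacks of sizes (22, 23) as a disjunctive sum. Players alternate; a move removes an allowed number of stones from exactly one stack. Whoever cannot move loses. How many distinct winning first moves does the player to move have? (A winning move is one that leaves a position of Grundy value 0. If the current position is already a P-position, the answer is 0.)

All stacks use S = {1, 3, 4, 8}:
n :  0  1  2  3  4  5  6  7  8  9 10 11 12 13 14 15 16 17 18 19 20 21 22 23
G :  0  1  0  1  2  3  2  0  1  0  1  2  3  2  0  1  0  1  2  3  2  0  1  0
Stack A: G(22) = 1.
Stack B: G(23) = 0.
Combined Grundy value = 1 ⊕ 0 = 1.
A winning move leaves total XOR = 0, i.e. changes one component's Grundy value g to g ⊕ X where X is the current total.
Stack A: need g' = 1⊕1 = 0. Options: 22−1→G=0, 22−3→G=3, 22−4→G=2, 22−8→G=0. Hits: 2.
Stack B: need g' = 0⊕1 = 1. Options: 23−1→G=1, 23−3→G=2, 23−4→G=3, 23−8→G=1. Hits: 2.

4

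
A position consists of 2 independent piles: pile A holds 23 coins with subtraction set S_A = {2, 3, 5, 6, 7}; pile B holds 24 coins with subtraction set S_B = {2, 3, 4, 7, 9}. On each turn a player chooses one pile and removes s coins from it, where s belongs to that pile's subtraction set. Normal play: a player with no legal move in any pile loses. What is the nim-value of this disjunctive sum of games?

Pile A, S = {2, 3, 5, 6, 7}:
n :  0  1  2  3  4  5  6  7  8  9 10 11 12 13 14 15 16 17 18 19 20 21 22 23
G :  0  0  1  1  2  2  3  3  4  0  0  1  1  2  2  3  3  4  0  0  1  1  2  2
G_A(23) = 2.
Pile B, S = {2, 3, 4, 7, 9}:
G(0) = 0
G(1) = mex{} = 0
G(2) = mex{0} = 1
G(3) = mex{0,0} = 1
G(4) = mex{1,0,0} = 2
G(5) = mex{1,1,0} = 2
G(6) = mex{2,1,1} = 0
G(7) = mex{2,2,1,0} = 3
G(8) = mex{0,2,2,0} = 1
G(9) = mex{3,0,2,1,0} = 4
G(10) = mex{1,3,0,1,0} = 2
G(11) = mex{4,1,3,2,1} = 0
G(12) = mex{2,4,1,2,1} = 0
G(13) = mex{0,2,4,0,2} = 1
G(14) = mex{0,0,2,3,2} = 1
G(15) = mex{1,0,0,1,0} = 2
G(16) = mex{1,1,0,4,3} = 2
G(17) = mex{2,1,1,2,1} = 0
G(18) = mex{2,2,1,0,4} = 3
G(19) = mex{0,2,2,0,2} = 1
G(20) = mex{3,0,2,1,0} = 4
G(21) = mex{1,3,0,1,0} = 2
G(22) = mex{4,1,3,2,1} = 0
G(23) = mex{2,4,1,2,1} = 0
G(24) = mex{0,2,4,0,2} = 1
G_B(24) = 1.
Combined Grundy value = 2 ⊕ 1 = 3.

3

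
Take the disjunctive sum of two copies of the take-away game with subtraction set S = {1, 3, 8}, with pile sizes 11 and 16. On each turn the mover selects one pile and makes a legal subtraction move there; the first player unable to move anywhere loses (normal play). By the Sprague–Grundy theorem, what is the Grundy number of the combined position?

All piles use S = {1, 3, 8}:
G(0) = 0
G(1) = mex{0} = 1
G(2) = mex{1} = 0
G(3) = mex{0,0} = 1
G(4) = mex{1,1} = 0
G(5) = mex{0,0} = 1
G(6) = mex{1,1} = 0
G(7) = mex{0,0} = 1
G(8) = mex{1,1,0} = 2
G(9) = mex{2,0,1} = 3
G(10) = mex{3,1,0} = 2
G(11) = mex{2,2,1} = 0
G(12) = mex{0,3,0} = 1
G(13) = mex{1,2,1} = 0
G(14) = mex{0,0,0} = 1
G(15) = mex{1,1,1} = 0
G(16) = mex{0,0,2} = 1
Pile A: G(11) = 0.
Pile B: G(16) = 1.
Combined Grundy value = 0 ⊕ 1 = 1.

1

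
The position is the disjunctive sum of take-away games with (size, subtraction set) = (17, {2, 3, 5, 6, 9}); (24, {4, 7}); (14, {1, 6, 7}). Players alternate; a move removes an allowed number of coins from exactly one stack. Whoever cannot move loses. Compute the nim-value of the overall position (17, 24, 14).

Stack A, S = {2, 3, 5, 6, 9}:
n :  0  1  2  3  4  5  6  7  8  9 10 11 12 13 14 15 16 17
G :  0  0  1  1  2  2  3  3  0  4  1  5  0  4  1  2  0  3
G_A(17) = 3.
Stack B, S = {4, 7}:
G(0) = 0
G(1) = mex{} = 0
G(2) = mex{} = 0
G(3) = mex{} = 0
G(4) = mex{0} = 1
G(5) = mex{0} = 1
G(6) = mex{0} = 1
G(7) = mex{0,0} = 1
G(8) = mex{1,0} = 2
G(9) = mex{1,0} = 2
G(10) = mex{1,0} = 2
G(11) = mex{1,1} = 0
G(12) = mex{2,1} = 0
G(13) = mex{2,1} = 0
G(14) = mex{2,1} = 0
G(15) = mex{0,2} = 1
G(16) = mex{0,2} = 1
G(17) = mex{0,2} = 1
G(18) = mex{0,0} = 1
G(19) = mex{1,0} = 2
G(20) = mex{1,0} = 2
G(21) = mex{1,0} = 2
G(22) = mex{1,1} = 0
G(23) = mex{2,1} = 0
G(24) = mex{2,1} = 0
G_B(24) = 0.
Stack C, S = {1, 6, 7}:
G(0) = 0
G(1) = mex{0} = 1
G(2) = mex{1} = 0
G(3) = mex{0} = 1
G(4) = mex{1} = 0
G(5) = mex{0} = 1
G(6) = mex{1,0} = 2
G(7) = mex{2,1,0} = 3
G(8) = mex{3,0,1} = 2
G(9) = mex{2,1,0} = 3
G(10) = mex{3,0,1} = 2
G(11) = mex{2,1,0} = 3
G(12) = mex{3,2,1} = 0
G(13) = mex{0,3,2} = 1
G(14) = mex{1,2,3} = 0
G_C(14) = 0.
Combined Grundy value = 3 ⊕ 0 ⊕ 0 = 3.

3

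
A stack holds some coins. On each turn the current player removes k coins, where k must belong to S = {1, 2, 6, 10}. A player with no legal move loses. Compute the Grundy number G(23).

1

G(0) = 0
G(1) = mex{0} = 1
G(2) = mex{1,0} = 2
G(3) = mex{2,1} = 0
G(4) = mex{0,2} = 1
G(5) = mex{1,0} = 2
G(6) = mex{2,1,0} = 3
G(7) = mex{3,2,1} = 0
G(8) = mex{0,3,2} = 1
G(9) = mex{1,0,0} = 2
G(10) = mex{2,1,1,0} = 3
G(11) = mex{3,2,2,1} = 0
G(12) = mex{0,3,3,2} = 1
G(13) = mex{1,0,0,0} = 2
G(14) = mex{2,1,1,1} = 0
G(15) = mex{0,2,2,2} = 1
G(16) = mex{1,0,3,3} = 2
G(17) = mex{2,1,0,0} = 3
G(18) = mex{3,2,1,1} = 0
G(19) = mex{0,3,2,2} = 1
G(20) = mex{1,0,0,3} = 2
G(21) = mex{2,1,1,0} = 3
G(22) = mex{3,2,2,1} = 0
G(23) = mex{0,3,3,2} = 1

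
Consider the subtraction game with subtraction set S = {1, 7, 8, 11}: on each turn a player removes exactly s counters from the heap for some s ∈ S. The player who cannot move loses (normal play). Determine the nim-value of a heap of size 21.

1

G(0) = 0
G(1) = mex{0} = 1
G(2) = mex{1} = 0
G(3) = mex{0} = 1
G(4) = mex{1} = 0
G(5) = mex{0} = 1
G(6) = mex{1} = 0
G(7) = mex{0,0} = 1
G(8) = mex{1,1,0} = 2
G(9) = mex{2,0,1} = 3
G(10) = mex{3,1,0} = 2
G(11) = mex{2,0,1,0} = 3
G(12) = mex{3,1,0,1} = 2
G(13) = mex{2,0,1,0} = 3
G(14) = mex{3,1,0,1} = 2
G(15) = mex{2,2,1,0} = 3
G(16) = mex{3,3,2,1} = 0
G(17) = mex{0,2,3,0} = 1
G(18) = mex{1,3,2,1} = 0
G(19) = mex{0,2,3,2} = 1
G(20) = mex{1,3,2,3} = 0
G(21) = mex{0,2,3,2} = 1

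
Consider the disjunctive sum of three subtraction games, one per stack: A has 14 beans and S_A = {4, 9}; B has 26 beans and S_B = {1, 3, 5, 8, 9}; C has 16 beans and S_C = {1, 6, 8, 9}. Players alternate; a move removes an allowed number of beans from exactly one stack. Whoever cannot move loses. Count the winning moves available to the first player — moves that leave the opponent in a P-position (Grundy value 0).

0

Stack A, S = {4, 9}:
G(0) = 0
G(1) = mex{} = 0
G(2) = mex{} = 0
G(3) = mex{} = 0
G(4) = mex{0} = 1
G(5) = mex{0} = 1
G(6) = mex{0} = 1
G(7) = mex{0} = 1
G(8) = mex{1} = 0
G(9) = mex{1,0} = 2
G(10) = mex{1,0} = 2
G(11) = mex{1,0} = 2
G(12) = mex{0,0} = 1
G(13) = mex{2,1} = 0
G(14) = mex{2,1} = 0
G_A(14) = 0.
Stack B, S = {1, 3, 5, 8, 9}:
G(0) = 0
G(1) = mex{0} = 1
G(2) = mex{1} = 0
G(3) = mex{0,0} = 1
G(4) = mex{1,1} = 0
G(5) = mex{0,0,0} = 1
G(6) = mex{1,1,1} = 0
G(7) = mex{0,0,0} = 1
G(8) = mex{1,1,1,0} = 2
G(9) = mex{2,0,0,1,0} = 3
G(10) = mex{3,1,1,0,1} = 2
G(11) = mex{2,2,0,1,0} = 3
G(12) = mex{3,3,1,0,1} = 2
G(13) = mex{2,2,2,1,0} = 3
G(14) = mex{3,3,3,0,1} = 2
G(15) = mex{2,2,2,1,0} = 3
G(16) = mex{3,3,3,2,1} = 0
G(17) = mex{0,2,2,3,2} = 1
G(18) = mex{1,3,3,2,3} = 0
G(19) = mex{0,0,2,3,2} = 1
G(20) = mex{1,1,3,2,3} = 0
G(21) = mex{0,0,0,3,2} = 1
G(22) = mex{1,1,1,2,3} = 0
G(23) = mex{0,0,0,3,2} = 1
G(24) = mex{1,1,1,0,3} = 2
G(25) = mex{2,0,0,1,0} = 3
G(26) = mex{3,1,1,0,1} = 2
G_B(26) = 2.
Stack C, S = {1, 6, 8, 9}:
n :  0  1  2  3  4  5  6  7  8  9 10 11 12 13 14 15 16
G :  0  1  0  1  0  1  2  0  1  2  3  2  3  2  0  1  2
G_C(16) = 2.
Combined Grundy value = 0 ⊕ 2 ⊕ 2 = 0.
A winning move leaves total XOR = 0, i.e. changes one component's Grundy value g to g ⊕ X where X is the current total.
Stack A: target g' = 0⊕0 = 0, but every legal move changes the Grundy value (mex property), so 0 moves.
Stack B: target g' = 2⊕0 = 2, but every legal move changes the Grundy value (mex property), so 0 moves.
Stack C: target g' = 2⊕0 = 2, but every legal move changes the Grundy value (mex property), so 0 moves.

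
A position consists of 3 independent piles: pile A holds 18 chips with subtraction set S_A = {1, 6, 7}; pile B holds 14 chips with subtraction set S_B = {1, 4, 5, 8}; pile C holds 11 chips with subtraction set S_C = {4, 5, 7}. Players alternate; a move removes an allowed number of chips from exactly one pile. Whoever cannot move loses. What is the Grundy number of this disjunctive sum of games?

Pile A, S = {1, 6, 7}:
n :  0  1  2  3  4  5  6  7  8  9 10 11 12 13 14 15 16 17 18
G :  0  1  0  1  0  1  2  3  2  3  2  3  0  1  0  1  0  1  2
G_A(18) = 2.
Pile B, S = {1, 4, 5, 8}:
G(0) = 0
G(1) = mex{0} = 1
G(2) = mex{1} = 0
G(3) = mex{0} = 1
G(4) = mex{1,0} = 2
G(5) = mex{2,1,0} = 3
G(6) = mex{3,0,1} = 2
G(7) = mex{2,1,0} = 3
G(8) = mex{3,2,1,0} = 4
G(9) = mex{4,3,2,1} = 0
G(10) = mex{0,2,3,0} = 1
G(11) = mex{1,3,2,1} = 0
G(12) = mex{0,4,3,2} = 1
G(13) = mex{1,0,4,3} = 2
G(14) = mex{2,1,0,2} = 3
G_B(14) = 3.
Pile C, S = {4, 5, 7}:
G(0) = 0
G(1) = mex{} = 0
G(2) = mex{} = 0
G(3) = mex{} = 0
G(4) = mex{0} = 1
G(5) = mex{0,0} = 1
G(6) = mex{0,0} = 1
G(7) = mex{0,0,0} = 1
G(8) = mex{1,0,0} = 2
G(9) = mex{1,1,0} = 2
G(10) = mex{1,1,0} = 2
G(11) = mex{1,1,1} = 0
G_C(11) = 0.
Combined Grundy value = 2 ⊕ 3 ⊕ 0 = 1.

1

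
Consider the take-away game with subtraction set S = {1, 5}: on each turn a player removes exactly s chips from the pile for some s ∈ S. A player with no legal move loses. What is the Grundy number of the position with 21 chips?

G(0) = 0
G(1) = mex{0} = 1
G(2) = mex{1} = 0
G(3) = mex{0} = 1
G(4) = mex{1} = 0
G(5) = mex{0,0} = 1
G(6) = mex{1,1} = 0
G(7) = mex{0,0} = 1
G(8) = mex{1,1} = 0
G(9) = mex{0,0} = 1
G(10) = mex{1,1} = 0
G(11) = mex{0,0} = 1
G(12) = mex{1,1} = 0
G(13) = mex{0,0} = 1
G(14) = mex{1,1} = 0
G(15) = mex{0,0} = 1
G(16) = mex{1,1} = 0
G(17) = mex{0,0} = 1
G(18) = mex{1,1} = 0
G(19) = mex{0,0} = 1
G(20) = mex{1,1} = 0
G(21) = mex{0,0} = 1

1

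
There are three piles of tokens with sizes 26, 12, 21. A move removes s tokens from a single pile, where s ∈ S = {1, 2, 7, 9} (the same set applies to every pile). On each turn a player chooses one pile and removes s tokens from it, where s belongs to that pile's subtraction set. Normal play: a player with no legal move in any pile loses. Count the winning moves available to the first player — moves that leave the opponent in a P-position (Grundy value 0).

1

All piles use S = {1, 2, 7, 9}:
n :  0  1  2  3  4  5  6  7  8  9 10 11 12 13 14 15 16 17 18 19 20 21 22 23 24 25 26
G :  0  1  2  0  1  2  0  1  2  3  4  0  1  2  0  1  2  0  1  2  3  4  0  1  2  0  1
Pile A: G(26) = 1.
Pile B: G(12) = 1.
Pile C: G(21) = 4.
Combined Grundy value = 1 ⊕ 1 ⊕ 4 = 4.
A winning move leaves total XOR = 0, i.e. changes one component's Grundy value g to g ⊕ X where X is the current total.
Pile A: need g' = 1⊕4 = 5. Options: 26−1→G=0, 26−2→G=2, 26−7→G=2, 26−9→G=0. Hits: 0.
Pile B: need g' = 1⊕4 = 5. Options: 12−1→G=0, 12−2→G=4, 12−7→G=2, 12−9→G=0. Hits: 0.
Pile C: need g' = 4⊕4 = 0. Options: 21−1→G=3, 21−2→G=2, 21−7→G=0, 21−9→G=1. Hits: 1.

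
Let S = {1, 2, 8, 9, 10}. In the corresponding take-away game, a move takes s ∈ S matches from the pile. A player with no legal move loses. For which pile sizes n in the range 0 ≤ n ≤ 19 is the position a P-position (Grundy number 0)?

0, 3, 6, 17

n :  0  1  2  3  4  5  6  7  8  9 10 11 12 13 14 15 16 17 18 19
G :  0  1  2  0  1  2  0  1  2  3  4  5  3  4  5  3  4  0  1  2
P-positions are exactly the n with G(n) = 0.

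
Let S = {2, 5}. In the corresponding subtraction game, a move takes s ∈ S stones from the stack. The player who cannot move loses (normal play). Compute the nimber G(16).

1

G(0) = 0
G(1) = mex{} = 0
G(2) = mex{0} = 1
G(3) = mex{0} = 1
G(4) = mex{1} = 0
G(5) = mex{1,0} = 2
G(6) = mex{0,0} = 1
G(7) = mex{2,1} = 0
G(8) = mex{1,1} = 0
G(9) = mex{0,0} = 1
G(10) = mex{0,2} = 1
G(11) = mex{1,1} = 0
G(12) = mex{1,0} = 2
G(13) = mex{0,0} = 1
G(14) = mex{2,1} = 0
G(15) = mex{1,1} = 0
G(16) = mex{0,0} = 1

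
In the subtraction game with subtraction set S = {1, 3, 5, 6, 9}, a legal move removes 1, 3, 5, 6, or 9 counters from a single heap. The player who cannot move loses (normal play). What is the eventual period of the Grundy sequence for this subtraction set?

12

n :  0  1  2  3  4  5  6  7  8  9 10 11 12 13 14 15 16 17 18 19 20 21 22 23 24 25
G :  0  1  0  1  0  1  2  3  2  3  2  3  0  1  0  1  0  1  2  3  2  3  2  3  0  1
G(n+12) = G(n) holds for n = 0,…,8 (a full window of length max(S) = 9), so the sequence is purely periodic with period 12.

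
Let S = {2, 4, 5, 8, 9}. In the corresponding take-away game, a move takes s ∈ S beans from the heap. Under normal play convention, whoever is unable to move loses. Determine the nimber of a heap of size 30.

n :  0  1  2  3  4  5  6  7  8  9 10 11 12 13 14 15 16 17 18 19 20 21 22 23 24 25 26 27 28 29 30
G :  0  0  1  1  2  2  3  0  4  1  5  2  3  0  0  1  1  2  2  3  0  4  1  5  2  3  0  0  1  1  2

2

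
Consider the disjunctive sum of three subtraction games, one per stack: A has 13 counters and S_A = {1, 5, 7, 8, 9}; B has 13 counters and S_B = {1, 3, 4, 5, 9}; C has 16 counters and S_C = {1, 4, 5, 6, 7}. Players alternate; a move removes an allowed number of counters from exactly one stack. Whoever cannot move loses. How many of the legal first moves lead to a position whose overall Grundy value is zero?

Stack A, S = {1, 5, 7, 8, 9}:
n :  0  1  2  3  4  5  6  7  8  9 10 11 12 13
G :  0  1  0  1  0  1  0  1  2  3  2  3  2  3
G_A(13) = 3.
Stack B, S = {1, 3, 4, 5, 9}:
G(0) = 0
G(1) = mex{0} = 1
G(2) = mex{1} = 0
G(3) = mex{0,0} = 1
G(4) = mex{1,1,0} = 2
G(5) = mex{2,0,1,0} = 3
G(6) = mex{3,1,0,1} = 2
G(7) = mex{2,2,1,0} = 3
G(8) = mex{3,3,2,1} = 0
G(9) = mex{0,2,3,2,0} = 1
G(10) = mex{1,3,2,3,1} = 0
G(11) = mex{0,0,3,2,0} = 1
G(12) = mex{1,1,0,3,1} = 2
G(13) = mex{2,0,1,0,2} = 3
G_B(13) = 3.
Stack C, S = {1, 4, 5, 6, 7}:
n :  0  1  2  3  4  5  6  7  8  9 10 11 12 13 14 15 16
G :  0  1  0  1  2  3  2  3  4  5  0  1  0  1  2  3  2
G_C(16) = 2.
Combined Grundy value = 3 ⊕ 3 ⊕ 2 = 2.
A winning move leaves total XOR = 0, i.e. changes one component's Grundy value g to g ⊕ X where X is the current total.
Stack A: need g' = 3⊕2 = 1. Options: 13−1→G=2, 13−5→G=2, 13−7→G=0, 13−8→G=1, 13−9→G=0. Hits: 1.
Stack B: need g' = 3⊕2 = 1. Options: 13−1→G=2, 13−3→G=0, 13−4→G=1, 13−5→G=0, 13−9→G=2. Hits: 1.
Stack C: need g' = 2⊕2 = 0. Options: 16−1→G=3, 16−4→G=0, 16−5→G=1, 16−6→G=0, 16−7→G=5. Hits: 2.

4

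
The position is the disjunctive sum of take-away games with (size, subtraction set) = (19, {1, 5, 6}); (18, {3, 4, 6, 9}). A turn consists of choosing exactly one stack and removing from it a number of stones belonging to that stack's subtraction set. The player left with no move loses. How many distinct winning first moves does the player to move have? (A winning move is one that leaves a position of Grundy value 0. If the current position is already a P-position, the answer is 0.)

0

Stack A, S = {1, 5, 6}:
n :  0  1  2  3  4  5  6  7  8  9 10 11 12 13 14 15 16 17 18 19
G :  0  1  0  1  0  1  2  3  2  3  2  0  1  0  1  0  1  2  3  2
G_A(19) = 2.
Stack B, S = {3, 4, 6, 9}:
n :  0  1  2  3  4  5  6  7  8  9 10 11 12 13 14 15 16 17 18
G :  0  0  0  1  1  1  2  2  2  3  3  3  0  0  0  1  1  1  2
G_B(18) = 2.
Combined Grundy value = 2 ⊕ 2 = 0.
A winning move leaves total XOR = 0, i.e. changes one component's Grundy value g to g ⊕ X where X is the current total.
Stack A: target g' = 2⊕0 = 2, but every legal move changes the Grundy value (mex property), so 0 moves.
Stack B: target g' = 2⊕0 = 2, but every legal move changes the Grundy value (mex property), so 0 moves.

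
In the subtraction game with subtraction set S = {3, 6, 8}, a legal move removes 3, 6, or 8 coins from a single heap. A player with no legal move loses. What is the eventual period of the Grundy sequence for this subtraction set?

11

n :  0  1  2  3  4  5  6  7  8  9 10 11 12 13 14 15 16 17 18 19 20 21 22 23
G :  0  0  0  1  1  1  2  2  2  3  3  0  0  0  1  1  1  2  2  2  3  3  0  0
G(n+11) = G(n) holds for n = 0,…,7 (a full window of length max(S) = 8), so the sequence is purely periodic with period 11.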